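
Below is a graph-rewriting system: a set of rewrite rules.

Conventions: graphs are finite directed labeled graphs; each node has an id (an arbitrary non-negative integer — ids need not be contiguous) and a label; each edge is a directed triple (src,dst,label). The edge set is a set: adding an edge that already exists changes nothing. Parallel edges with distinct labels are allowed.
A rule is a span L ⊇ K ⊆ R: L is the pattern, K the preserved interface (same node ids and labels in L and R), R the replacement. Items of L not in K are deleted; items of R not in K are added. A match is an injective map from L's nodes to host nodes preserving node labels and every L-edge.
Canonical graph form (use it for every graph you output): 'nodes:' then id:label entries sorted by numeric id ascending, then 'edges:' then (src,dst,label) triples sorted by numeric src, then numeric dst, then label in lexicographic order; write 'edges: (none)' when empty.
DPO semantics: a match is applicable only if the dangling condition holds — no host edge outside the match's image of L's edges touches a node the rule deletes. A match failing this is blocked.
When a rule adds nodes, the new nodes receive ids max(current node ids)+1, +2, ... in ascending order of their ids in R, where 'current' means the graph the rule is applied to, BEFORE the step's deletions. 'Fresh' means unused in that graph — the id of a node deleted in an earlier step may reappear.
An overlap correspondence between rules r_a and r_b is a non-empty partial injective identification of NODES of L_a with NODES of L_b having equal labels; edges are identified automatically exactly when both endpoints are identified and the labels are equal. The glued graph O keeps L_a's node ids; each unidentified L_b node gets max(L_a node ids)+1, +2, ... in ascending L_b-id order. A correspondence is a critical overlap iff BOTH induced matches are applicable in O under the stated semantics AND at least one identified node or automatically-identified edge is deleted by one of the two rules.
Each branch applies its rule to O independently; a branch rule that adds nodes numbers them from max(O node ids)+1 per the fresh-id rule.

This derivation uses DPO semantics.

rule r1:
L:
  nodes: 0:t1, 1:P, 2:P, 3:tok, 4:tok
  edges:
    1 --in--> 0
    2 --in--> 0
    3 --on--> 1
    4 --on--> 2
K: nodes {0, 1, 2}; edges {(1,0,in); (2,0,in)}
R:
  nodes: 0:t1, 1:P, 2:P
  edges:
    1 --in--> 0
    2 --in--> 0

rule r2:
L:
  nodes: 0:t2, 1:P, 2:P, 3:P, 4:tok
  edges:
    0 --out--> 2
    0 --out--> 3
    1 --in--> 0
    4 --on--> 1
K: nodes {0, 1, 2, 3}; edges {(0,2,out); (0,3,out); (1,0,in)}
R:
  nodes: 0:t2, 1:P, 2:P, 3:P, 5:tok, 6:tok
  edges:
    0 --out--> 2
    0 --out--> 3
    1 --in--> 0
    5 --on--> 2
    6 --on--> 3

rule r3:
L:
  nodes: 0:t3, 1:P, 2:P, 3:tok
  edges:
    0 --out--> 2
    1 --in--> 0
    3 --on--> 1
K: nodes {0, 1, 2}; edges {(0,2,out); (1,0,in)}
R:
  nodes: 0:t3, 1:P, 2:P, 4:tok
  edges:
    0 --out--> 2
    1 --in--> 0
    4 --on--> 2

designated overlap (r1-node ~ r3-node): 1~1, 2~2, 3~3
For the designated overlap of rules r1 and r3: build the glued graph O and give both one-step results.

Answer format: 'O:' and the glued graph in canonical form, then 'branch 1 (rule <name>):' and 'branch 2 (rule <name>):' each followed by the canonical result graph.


O:
nodes: 0:t1, 1:P, 2:P, 3:tok, 4:tok, 5:t3
edges: (1,0,in); (1,5,in); (2,0,in); (3,1,on); (4,2,on); (5,2,out)
branch 1 (rule r1):
nodes: 0:t1, 1:P, 2:P, 5:t3
edges: (1,0,in); (1,5,in); (2,0,in); (5,2,out)
branch 2 (rule r3):
nodes: 0:t1, 1:P, 2:P, 4:tok, 5:t3, 6:tok
edges: (1,0,in); (1,5,in); (2,0,in); (4,2,on); (5,2,out); (6,2,on)


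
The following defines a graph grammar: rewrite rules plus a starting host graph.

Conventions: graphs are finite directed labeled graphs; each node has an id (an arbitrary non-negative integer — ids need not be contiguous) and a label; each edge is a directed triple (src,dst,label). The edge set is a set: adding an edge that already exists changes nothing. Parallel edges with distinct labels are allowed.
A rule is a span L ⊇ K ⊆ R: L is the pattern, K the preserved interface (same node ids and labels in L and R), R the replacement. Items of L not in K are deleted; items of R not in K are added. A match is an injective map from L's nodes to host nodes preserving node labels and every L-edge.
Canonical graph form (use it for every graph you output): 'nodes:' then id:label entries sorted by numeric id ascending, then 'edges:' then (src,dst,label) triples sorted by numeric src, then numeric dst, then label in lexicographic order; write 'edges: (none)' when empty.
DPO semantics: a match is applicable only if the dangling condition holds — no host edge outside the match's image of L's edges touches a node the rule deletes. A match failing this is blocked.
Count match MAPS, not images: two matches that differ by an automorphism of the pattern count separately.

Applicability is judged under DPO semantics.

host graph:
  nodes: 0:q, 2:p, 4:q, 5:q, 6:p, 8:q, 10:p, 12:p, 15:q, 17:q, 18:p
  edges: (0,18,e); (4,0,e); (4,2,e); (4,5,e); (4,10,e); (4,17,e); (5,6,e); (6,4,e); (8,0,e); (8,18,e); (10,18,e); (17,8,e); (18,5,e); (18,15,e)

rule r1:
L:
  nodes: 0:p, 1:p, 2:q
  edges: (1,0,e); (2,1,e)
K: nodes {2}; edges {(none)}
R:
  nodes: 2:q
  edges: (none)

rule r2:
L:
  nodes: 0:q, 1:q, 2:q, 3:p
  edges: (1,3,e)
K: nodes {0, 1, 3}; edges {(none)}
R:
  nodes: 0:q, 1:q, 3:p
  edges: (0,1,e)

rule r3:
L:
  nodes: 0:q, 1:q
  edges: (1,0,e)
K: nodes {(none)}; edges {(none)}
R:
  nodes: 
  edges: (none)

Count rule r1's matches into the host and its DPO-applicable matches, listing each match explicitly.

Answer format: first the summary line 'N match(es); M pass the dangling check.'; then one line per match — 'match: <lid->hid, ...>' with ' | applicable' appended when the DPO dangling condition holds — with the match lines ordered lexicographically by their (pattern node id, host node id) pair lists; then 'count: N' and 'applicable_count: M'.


1 match(es); 0 pass the dangling check.
match: 0->18, 1->10, 2->4
count: 1
applicable_count: 0


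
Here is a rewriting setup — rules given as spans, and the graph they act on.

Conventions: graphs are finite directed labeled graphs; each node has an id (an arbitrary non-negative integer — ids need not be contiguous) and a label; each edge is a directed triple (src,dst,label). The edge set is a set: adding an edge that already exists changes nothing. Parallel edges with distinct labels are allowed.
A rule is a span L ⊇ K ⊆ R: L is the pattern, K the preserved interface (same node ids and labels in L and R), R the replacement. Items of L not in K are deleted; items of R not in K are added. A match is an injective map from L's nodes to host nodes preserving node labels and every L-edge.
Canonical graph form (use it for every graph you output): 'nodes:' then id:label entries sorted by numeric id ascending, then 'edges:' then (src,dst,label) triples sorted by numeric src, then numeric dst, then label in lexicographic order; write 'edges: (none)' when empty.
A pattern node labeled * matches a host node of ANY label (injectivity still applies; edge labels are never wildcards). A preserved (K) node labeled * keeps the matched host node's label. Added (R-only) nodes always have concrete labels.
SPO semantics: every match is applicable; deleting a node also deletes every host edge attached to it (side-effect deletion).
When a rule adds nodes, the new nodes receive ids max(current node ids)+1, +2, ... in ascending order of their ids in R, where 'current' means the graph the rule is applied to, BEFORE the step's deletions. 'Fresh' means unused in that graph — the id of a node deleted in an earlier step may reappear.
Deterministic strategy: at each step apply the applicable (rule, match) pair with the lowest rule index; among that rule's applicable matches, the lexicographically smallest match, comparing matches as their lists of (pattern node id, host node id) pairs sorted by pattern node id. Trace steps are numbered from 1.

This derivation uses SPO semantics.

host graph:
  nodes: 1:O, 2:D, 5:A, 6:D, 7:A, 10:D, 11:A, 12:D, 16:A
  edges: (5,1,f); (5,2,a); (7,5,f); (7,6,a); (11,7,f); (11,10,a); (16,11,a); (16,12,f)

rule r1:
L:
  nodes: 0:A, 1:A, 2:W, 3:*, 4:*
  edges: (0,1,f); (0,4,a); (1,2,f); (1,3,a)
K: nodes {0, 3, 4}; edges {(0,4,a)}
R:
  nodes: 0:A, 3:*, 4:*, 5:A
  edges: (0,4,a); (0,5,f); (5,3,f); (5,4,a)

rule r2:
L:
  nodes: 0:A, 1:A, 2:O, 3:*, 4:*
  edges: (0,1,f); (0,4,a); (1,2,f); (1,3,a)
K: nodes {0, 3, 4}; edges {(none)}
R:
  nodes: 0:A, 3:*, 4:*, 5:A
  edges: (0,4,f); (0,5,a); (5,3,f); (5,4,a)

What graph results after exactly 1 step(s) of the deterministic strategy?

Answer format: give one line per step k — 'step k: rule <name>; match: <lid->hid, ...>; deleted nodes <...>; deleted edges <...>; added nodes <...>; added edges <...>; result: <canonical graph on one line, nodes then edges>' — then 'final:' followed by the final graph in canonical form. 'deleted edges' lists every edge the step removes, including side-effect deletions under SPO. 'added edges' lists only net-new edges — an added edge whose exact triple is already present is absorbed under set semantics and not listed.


step 1: rule r2; match: 0->7, 1->5, 2->1, 3->2, 4->6; deleted nodes 1, 5; deleted edges (5,1,f); (5,2,a); (7,5,f); (7,6,a); added nodes 17; added edges (7,6,f); (7,17,a); (17,2,f); (17,6,a); result: nodes: 2:D, 6:D, 7:A, 10:D, 11:A, 12:D, 16:A, 17:A edges: (7,6,f); (7,17,a); (11,7,f); (11,10,a); (16,11,a); (16,12,f); (17,2,f); (17,6,a)
final:
nodes: 2:D, 6:D, 7:A, 10:D, 11:A, 12:D, 16:A, 17:A
edges: (7,6,f); (7,17,a); (11,7,f); (11,10,a); (16,11,a); (16,12,f); (17,2,f); (17,6,a)


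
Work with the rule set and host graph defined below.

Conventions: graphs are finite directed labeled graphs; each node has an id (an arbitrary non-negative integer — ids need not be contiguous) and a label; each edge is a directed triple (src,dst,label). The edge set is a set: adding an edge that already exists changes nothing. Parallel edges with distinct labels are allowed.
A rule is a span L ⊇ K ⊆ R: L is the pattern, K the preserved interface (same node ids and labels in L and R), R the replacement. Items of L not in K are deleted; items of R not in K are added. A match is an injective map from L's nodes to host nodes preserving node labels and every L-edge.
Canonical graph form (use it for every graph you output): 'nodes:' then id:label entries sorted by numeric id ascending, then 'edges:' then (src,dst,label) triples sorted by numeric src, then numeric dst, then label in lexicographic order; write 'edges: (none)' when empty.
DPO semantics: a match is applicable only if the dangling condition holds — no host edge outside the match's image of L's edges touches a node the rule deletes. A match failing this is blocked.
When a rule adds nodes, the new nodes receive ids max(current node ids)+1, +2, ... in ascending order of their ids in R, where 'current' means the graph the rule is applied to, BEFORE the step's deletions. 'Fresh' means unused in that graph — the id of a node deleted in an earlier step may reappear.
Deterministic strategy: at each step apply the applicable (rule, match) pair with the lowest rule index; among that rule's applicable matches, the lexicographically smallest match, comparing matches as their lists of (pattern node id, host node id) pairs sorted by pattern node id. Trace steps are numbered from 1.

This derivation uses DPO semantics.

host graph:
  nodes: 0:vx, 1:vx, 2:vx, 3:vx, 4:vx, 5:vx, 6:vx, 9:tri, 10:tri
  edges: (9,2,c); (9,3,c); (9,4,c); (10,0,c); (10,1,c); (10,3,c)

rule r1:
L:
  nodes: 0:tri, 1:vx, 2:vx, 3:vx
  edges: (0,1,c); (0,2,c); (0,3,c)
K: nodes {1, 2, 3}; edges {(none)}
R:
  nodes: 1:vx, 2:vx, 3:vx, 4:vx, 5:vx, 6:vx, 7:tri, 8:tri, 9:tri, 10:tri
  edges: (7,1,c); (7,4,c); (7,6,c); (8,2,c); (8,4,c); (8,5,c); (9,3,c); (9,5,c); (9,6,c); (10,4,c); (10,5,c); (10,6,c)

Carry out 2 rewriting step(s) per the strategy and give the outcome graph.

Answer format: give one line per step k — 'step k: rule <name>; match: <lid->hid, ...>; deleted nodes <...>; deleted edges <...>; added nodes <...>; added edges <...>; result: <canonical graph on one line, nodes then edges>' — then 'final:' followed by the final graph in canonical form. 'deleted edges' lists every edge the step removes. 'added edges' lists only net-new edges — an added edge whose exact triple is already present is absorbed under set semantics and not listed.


step 1: rule r1; match: 0->9, 1->2, 2->3, 3->4; deleted nodes 9; deleted edges (9,2,c); (9,3,c); (9,4,c); added nodes 11, 12, 13, 14, 15, 16, 17; added edges (14,2,c); (14,11,c); (14,13,c); (15,3,c); (15,11,c); (15,12,c); (16,4,c); (16,12,c); (16,13,c); (17,11,c); (17,12,c); (17,13,c); result: nodes: 0:vx, 1:vx, 2:vx, 3:vx, 4:vx, 5:vx, 6:vx, 10:tri, 11:vx, 12:vx, 13:vx, 14:tri, 15:tri, 16:tri, 17:tri edges: (10,0,c); (10,1,c); (10,3,c); (14,2,c); (14,11,c); (14,13,c); (15,3,c); (15,11,c); (15,12,c); (16,4,c); (16,12,c); (16,13,c); (17,11,c); (17,12,c); (17,13,c)
step 2: rule r1; match: 0->10, 1->0, 2->1, 3->3; deleted nodes 10; deleted edges (10,0,c); (10,1,c); (10,3,c); added nodes 18, 19, 20, 21, 22, 23, 24; added edges (21,0,c); (21,18,c); (21,20,c); (22,1,c); (22,18,c); (22,19,c); (23,3,c); (23,19,c); (23,20,c); (24,18,c); (24,19,c); (24,20,c); result: nodes: 0:vx, 1:vx, 2:vx, 3:vx, 4:vx, 5:vx, 6:vx, 11:vx, 12:vx, 13:vx, 14:tri, 15:tri, 16:tri, 17:tri, 18:vx, 19:vx, 20:vx, 21:tri, 22:tri, 23:tri, 24:tri edges: (14,2,c); (14,11,c); (14,13,c); (15,3,c); (15,11,c); (15,12,c); (16,4,c); (16,12,c); (16,13,c); (17,11,c); (17,12,c); (17,13,c); (21,0,c); (21,18,c); (21,20,c); (22,1,c); (22,18,c); (22,19,c); (23,3,c); (23,19,c); (23,20,c); (24,18,c); (24,19,c); (24,20,c)
final:
nodes: 0:vx, 1:vx, 2:vx, 3:vx, 4:vx, 5:vx, 6:vx, 11:vx, 12:vx, 13:vx, 14:tri, 15:tri, 16:tri, 17:tri, 18:vx, 19:vx, 20:vx, 21:tri, 22:tri, 23:tri, 24:tri
edges: (14,2,c); (14,11,c); (14,13,c); (15,3,c); (15,11,c); (15,12,c); (16,4,c); (16,12,c); (16,13,c); (17,11,c); (17,12,c); (17,13,c); (21,0,c); (21,18,c); (21,20,c); (22,1,c); (22,18,c); (22,19,c); (23,3,c); (23,19,c); (23,20,c); (24,18,c); (24,19,c); (24,20,c)


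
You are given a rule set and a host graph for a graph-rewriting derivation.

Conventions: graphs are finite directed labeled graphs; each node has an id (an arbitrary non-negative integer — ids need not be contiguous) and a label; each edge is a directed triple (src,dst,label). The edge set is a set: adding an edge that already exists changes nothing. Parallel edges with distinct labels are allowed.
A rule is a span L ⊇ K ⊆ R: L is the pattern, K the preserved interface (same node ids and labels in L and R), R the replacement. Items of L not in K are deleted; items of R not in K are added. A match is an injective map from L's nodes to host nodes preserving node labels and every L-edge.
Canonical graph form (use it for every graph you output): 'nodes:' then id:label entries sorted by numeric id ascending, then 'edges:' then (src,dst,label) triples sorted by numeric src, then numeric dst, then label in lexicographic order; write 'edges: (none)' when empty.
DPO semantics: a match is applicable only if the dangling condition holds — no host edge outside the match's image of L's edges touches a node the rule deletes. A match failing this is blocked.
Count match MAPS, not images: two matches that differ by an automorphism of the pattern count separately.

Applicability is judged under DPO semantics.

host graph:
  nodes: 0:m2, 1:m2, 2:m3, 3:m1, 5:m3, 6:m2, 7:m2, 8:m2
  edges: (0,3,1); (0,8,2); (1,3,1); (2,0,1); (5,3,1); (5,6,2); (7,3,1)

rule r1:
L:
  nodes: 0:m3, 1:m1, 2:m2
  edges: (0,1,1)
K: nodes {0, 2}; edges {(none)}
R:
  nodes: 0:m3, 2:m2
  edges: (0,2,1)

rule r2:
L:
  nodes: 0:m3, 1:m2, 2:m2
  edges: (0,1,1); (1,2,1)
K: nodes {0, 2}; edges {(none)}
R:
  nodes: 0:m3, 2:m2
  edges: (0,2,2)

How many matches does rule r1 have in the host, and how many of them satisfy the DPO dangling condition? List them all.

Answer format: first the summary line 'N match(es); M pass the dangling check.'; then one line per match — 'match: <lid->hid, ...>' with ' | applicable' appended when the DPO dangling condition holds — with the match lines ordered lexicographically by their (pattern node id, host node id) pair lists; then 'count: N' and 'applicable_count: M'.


5 match(es); 0 pass the dangling check.
match: 0->5, 1->3, 2->0
match: 0->5, 1->3, 2->1
match: 0->5, 1->3, 2->6
match: 0->5, 1->3, 2->7
match: 0->5, 1->3, 2->8
count: 5
applicable_count: 0


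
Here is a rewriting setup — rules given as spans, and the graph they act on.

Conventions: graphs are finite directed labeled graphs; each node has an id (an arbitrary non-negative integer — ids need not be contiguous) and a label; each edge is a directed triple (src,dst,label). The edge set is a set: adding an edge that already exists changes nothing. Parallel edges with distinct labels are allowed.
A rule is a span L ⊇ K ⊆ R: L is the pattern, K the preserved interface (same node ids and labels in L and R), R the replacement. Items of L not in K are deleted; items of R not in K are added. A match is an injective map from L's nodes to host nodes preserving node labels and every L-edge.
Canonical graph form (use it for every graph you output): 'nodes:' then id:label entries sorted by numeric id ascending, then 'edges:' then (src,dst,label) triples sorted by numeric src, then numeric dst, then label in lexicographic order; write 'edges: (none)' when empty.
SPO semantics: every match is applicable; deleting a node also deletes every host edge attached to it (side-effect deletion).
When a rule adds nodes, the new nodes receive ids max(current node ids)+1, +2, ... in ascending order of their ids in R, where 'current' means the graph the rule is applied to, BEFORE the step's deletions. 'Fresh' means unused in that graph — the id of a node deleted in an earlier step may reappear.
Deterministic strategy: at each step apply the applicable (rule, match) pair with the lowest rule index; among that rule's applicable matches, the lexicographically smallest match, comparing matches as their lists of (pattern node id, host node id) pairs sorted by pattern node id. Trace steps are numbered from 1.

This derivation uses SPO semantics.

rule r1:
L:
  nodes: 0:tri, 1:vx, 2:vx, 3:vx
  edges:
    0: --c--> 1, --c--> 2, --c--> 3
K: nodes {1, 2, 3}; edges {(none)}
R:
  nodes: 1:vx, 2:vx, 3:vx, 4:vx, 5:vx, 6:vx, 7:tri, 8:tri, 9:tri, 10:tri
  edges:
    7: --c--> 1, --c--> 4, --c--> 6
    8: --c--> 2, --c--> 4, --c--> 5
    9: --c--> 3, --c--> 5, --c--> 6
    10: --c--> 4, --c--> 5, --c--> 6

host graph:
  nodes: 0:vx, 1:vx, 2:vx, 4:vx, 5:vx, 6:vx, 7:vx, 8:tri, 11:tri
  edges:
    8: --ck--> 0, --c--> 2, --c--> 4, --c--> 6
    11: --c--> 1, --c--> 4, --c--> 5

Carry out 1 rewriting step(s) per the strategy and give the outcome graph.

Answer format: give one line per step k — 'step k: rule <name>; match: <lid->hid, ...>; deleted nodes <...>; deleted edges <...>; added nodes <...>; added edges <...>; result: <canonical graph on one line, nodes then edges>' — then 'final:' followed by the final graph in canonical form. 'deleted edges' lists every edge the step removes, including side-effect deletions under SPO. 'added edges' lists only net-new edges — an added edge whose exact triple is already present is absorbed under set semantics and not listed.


step 1: rule r1; match: 0->8, 1->2, 2->4, 3->6; deleted nodes 8; deleted edges (8,0,ck); (8,2,c); (8,4,c); (8,6,c); added nodes 12, 13, 14, 15, 16, 17, 18; added edges (15,2,c); (15,12,c); (15,14,c); (16,4,c); (16,12,c); (16,13,c); (17,6,c); (17,13,c); (17,14,c); (18,12,c); (18,13,c); (18,14,c); result: nodes: 0:vx, 1:vx, 2:vx, 4:vx, 5:vx, 6:vx, 7:vx, 11:tri, 12:vx, 13:vx, 14:vx, 15:tri, 16:tri, 17:tri, 18:tri edges: (11,1,c); (11,4,c); (11,5,c); (15,2,c); (15,12,c); (15,14,c); (16,4,c); (16,12,c); (16,13,c); (17,6,c); (17,13,c); (17,14,c); (18,12,c); (18,13,c); (18,14,c)
final:
nodes: 0:vx, 1:vx, 2:vx, 4:vx, 5:vx, 6:vx, 7:vx, 11:tri, 12:vx, 13:vx, 14:vx, 15:tri, 16:tri, 17:tri, 18:tri
edges: (11,1,c); (11,4,c); (11,5,c); (15,2,c); (15,12,c); (15,14,c); (16,4,c); (16,12,c); (16,13,c); (17,6,c); (17,13,c); (17,14,c); (18,12,c); (18,13,c); (18,14,c)


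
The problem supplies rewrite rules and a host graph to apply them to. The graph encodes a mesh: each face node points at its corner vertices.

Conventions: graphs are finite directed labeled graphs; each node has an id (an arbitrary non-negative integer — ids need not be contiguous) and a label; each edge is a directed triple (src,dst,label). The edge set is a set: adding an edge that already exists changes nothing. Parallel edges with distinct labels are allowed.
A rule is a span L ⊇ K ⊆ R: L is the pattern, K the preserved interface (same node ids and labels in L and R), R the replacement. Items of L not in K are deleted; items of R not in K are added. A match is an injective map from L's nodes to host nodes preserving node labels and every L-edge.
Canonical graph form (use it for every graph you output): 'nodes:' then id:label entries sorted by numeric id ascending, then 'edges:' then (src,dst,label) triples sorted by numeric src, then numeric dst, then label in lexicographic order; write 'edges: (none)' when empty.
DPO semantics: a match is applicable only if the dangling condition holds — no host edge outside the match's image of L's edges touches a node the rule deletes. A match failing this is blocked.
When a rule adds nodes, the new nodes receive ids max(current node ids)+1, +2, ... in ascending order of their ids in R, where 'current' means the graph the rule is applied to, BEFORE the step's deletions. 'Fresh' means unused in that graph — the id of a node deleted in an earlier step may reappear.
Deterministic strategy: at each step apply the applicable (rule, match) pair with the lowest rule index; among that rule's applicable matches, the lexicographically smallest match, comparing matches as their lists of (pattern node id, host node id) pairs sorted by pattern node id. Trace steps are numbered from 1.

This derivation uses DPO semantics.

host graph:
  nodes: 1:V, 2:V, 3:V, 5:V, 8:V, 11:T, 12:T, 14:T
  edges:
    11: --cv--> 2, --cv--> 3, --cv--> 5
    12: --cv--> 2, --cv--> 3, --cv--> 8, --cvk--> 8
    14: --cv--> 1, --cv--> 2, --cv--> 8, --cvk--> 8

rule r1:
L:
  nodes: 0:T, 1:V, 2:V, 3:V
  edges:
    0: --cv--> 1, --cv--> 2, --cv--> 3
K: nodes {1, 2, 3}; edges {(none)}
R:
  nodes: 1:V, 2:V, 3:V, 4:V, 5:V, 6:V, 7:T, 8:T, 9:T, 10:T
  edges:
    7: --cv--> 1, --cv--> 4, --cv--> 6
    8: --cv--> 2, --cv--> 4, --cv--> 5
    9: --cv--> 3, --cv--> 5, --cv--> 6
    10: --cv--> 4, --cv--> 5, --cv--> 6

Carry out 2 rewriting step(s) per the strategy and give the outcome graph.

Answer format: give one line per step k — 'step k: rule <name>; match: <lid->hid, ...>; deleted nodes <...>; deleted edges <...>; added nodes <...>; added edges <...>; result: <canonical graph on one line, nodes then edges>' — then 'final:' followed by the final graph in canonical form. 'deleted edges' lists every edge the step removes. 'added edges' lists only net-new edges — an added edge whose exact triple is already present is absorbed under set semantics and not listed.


step 1: rule r1; match: 0->11, 1->2, 2->3, 3->5; deleted nodes 11; deleted edges (11,2,cv); (11,3,cv); (11,5,cv); added nodes 15, 16, 17, 18, 19, 20, 21; added edges (18,2,cv); (18,15,cv); (18,17,cv); (19,3,cv); (19,15,cv); (19,16,cv); (20,5,cv); (20,16,cv); (20,17,cv); (21,15,cv); (21,16,cv); (21,17,cv); result: nodes: 1:V, 2:V, 3:V, 5:V, 8:V, 12:T, 14:T, 15:V, 16:V, 17:V, 18:T, 19:T, 20:T, 21:T edges: (12,2,cv); (12,3,cv); (12,8,cv); (12,8,cvk); (14,1,cv); (14,2,cv); (14,8,cv); (14,8,cvk); (18,2,cv); (18,15,cv); (18,17,cv); (19,3,cv); (19,15,cv); (19,16,cv); (20,5,cv); (20,16,cv); (20,17,cv); (21,15,cv); (21,16,cv); (21,17,cv)
step 2: rule r1; match: 0->18, 1->2, 2->15, 3->17; deleted nodes 18; deleted edges (18,2,cv); (18,15,cv); (18,17,cv); added nodes 22, 23, 24, 25, 26, 27, 28; added edges (25,2,cv); (25,22,cv); (25,24,cv); (26,15,cv); (26,22,cv); (26,23,cv); (27,17,cv); (27,23,cv); (27,24,cv); (28,22,cv); (28,23,cv); (28,24,cv); result: nodes: 1:V, 2:V, 3:V, 5:V, 8:V, 12:T, 14:T, 15:V, 16:V, 17:V, 19:T, 20:T, 21:T, 22:V, 23:V, 24:V, 25:T, 26:T, 27:T, 28:T edges: (12,2,cv); (12,3,cv); (12,8,cv); (12,8,cvk); (14,1,cv); (14,2,cv); (14,8,cv); (14,8,cvk); (19,3,cv); (19,15,cv); (19,16,cv); (20,5,cv); (20,16,cv); (20,17,cv); (21,15,cv); (21,16,cv); (21,17,cv); (25,2,cv); (25,22,cv); (25,24,cv); (26,15,cv); (26,22,cv); (26,23,cv); (27,17,cv); (27,23,cv); (27,24,cv); (28,22,cv); (28,23,cv); (28,24,cv)
final:
nodes: 1:V, 2:V, 3:V, 5:V, 8:V, 12:T, 14:T, 15:V, 16:V, 17:V, 19:T, 20:T, 21:T, 22:V, 23:V, 24:V, 25:T, 26:T, 27:T, 28:T
edges: (12,2,cv); (12,3,cv); (12,8,cv); (12,8,cvk); (14,1,cv); (14,2,cv); (14,8,cv); (14,8,cvk); (19,3,cv); (19,15,cv); (19,16,cv); (20,5,cv); (20,16,cv); (20,17,cv); (21,15,cv); (21,16,cv); (21,17,cv); (25,2,cv); (25,22,cv); (25,24,cv); (26,15,cv); (26,22,cv); (26,23,cv); (27,17,cv); (27,23,cv); (27,24,cv); (28,22,cv); (28,23,cv); (28,24,cv)


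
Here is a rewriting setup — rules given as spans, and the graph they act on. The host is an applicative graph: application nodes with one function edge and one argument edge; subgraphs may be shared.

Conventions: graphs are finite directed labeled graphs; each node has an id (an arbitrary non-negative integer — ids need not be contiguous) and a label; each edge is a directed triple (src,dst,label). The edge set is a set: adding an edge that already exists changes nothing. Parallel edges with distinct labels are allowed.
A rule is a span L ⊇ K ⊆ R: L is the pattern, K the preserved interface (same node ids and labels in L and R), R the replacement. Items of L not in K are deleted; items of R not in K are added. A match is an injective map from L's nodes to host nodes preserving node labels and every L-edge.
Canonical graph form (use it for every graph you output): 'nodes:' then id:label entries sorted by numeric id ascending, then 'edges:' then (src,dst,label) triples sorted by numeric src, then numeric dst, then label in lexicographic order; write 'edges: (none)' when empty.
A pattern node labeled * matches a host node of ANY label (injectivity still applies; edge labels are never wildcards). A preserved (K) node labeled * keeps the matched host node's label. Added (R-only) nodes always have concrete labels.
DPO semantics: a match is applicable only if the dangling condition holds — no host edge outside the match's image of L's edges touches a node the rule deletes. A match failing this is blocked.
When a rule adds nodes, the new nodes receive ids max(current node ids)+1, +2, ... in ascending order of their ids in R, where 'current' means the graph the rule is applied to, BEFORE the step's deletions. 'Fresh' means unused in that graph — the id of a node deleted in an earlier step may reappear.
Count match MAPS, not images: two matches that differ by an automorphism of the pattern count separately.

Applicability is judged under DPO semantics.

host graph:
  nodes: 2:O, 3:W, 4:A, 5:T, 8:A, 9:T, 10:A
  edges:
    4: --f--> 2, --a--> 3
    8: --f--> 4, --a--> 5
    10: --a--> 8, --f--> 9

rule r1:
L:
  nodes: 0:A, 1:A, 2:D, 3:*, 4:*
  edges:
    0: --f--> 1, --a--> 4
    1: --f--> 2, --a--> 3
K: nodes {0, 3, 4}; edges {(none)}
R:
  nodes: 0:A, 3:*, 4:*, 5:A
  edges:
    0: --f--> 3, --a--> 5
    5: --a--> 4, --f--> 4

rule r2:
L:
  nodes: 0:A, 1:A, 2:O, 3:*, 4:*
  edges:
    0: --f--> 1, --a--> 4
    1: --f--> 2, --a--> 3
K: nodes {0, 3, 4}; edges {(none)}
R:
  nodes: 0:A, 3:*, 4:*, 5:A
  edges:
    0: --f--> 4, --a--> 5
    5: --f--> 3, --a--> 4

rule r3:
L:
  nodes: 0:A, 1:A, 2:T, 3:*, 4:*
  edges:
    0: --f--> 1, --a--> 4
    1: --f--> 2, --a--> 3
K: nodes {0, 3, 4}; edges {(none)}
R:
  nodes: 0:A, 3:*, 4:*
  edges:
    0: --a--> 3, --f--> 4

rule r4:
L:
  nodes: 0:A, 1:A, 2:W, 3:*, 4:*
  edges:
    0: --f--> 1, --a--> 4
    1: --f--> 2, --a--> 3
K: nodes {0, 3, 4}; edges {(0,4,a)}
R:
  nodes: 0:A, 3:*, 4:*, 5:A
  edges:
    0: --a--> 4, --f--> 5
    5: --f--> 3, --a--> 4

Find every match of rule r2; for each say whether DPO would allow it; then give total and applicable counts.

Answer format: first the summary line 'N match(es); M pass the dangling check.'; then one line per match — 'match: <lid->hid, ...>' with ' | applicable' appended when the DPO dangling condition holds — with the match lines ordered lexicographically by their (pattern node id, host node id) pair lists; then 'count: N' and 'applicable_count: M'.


1 match(es); 1 pass the dangling check.
match: 0->8, 1->4, 2->2, 3->3, 4->5 | applicable
count: 1
applicable_count: 1


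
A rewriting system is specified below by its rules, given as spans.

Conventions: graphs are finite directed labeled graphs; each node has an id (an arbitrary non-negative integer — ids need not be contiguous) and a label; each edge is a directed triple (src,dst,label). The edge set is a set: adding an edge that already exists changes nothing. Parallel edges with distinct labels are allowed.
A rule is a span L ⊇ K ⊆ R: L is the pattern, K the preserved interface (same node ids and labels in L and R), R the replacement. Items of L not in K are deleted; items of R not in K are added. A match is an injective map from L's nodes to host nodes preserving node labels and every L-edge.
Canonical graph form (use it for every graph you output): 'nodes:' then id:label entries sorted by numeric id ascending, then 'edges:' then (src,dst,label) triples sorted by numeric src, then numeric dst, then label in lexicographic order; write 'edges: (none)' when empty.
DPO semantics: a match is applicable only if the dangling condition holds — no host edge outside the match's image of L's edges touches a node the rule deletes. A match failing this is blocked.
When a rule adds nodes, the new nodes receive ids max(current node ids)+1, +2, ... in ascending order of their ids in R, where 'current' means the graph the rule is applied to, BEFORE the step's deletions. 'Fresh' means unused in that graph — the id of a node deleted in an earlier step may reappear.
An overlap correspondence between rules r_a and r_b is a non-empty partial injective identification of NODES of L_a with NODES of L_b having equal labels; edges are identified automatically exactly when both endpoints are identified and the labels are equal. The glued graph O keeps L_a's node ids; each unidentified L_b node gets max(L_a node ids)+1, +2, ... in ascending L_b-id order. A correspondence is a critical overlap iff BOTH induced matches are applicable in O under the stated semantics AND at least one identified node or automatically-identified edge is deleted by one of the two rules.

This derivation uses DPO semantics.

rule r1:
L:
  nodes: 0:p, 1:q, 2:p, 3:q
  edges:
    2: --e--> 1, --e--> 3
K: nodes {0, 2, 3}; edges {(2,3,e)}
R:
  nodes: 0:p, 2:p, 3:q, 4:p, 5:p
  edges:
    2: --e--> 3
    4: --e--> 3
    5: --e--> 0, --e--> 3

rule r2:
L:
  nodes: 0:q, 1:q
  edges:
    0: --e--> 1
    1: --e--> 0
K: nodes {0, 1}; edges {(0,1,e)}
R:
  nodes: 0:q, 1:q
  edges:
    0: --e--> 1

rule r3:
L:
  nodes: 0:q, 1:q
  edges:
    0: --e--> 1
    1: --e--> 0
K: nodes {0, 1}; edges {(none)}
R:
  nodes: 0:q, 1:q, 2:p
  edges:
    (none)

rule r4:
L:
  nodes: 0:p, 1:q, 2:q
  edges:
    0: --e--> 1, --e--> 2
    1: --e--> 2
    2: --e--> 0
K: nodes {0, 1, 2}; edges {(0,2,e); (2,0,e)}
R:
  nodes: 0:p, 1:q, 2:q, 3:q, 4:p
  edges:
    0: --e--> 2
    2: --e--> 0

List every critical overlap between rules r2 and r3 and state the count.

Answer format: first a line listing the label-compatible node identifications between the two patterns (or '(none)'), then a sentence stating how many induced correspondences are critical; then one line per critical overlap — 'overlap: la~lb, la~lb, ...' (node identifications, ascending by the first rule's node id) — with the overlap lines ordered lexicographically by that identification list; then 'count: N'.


label-compatible node identifications between L(r2) and L(r3): 0~0, 0~1, 1~0, 1~1
2 of the induced correspondences are critical overlaps of r2 and r3.
overlap: 0~0, 1~1
overlap: 0~1, 1~0
count: 2


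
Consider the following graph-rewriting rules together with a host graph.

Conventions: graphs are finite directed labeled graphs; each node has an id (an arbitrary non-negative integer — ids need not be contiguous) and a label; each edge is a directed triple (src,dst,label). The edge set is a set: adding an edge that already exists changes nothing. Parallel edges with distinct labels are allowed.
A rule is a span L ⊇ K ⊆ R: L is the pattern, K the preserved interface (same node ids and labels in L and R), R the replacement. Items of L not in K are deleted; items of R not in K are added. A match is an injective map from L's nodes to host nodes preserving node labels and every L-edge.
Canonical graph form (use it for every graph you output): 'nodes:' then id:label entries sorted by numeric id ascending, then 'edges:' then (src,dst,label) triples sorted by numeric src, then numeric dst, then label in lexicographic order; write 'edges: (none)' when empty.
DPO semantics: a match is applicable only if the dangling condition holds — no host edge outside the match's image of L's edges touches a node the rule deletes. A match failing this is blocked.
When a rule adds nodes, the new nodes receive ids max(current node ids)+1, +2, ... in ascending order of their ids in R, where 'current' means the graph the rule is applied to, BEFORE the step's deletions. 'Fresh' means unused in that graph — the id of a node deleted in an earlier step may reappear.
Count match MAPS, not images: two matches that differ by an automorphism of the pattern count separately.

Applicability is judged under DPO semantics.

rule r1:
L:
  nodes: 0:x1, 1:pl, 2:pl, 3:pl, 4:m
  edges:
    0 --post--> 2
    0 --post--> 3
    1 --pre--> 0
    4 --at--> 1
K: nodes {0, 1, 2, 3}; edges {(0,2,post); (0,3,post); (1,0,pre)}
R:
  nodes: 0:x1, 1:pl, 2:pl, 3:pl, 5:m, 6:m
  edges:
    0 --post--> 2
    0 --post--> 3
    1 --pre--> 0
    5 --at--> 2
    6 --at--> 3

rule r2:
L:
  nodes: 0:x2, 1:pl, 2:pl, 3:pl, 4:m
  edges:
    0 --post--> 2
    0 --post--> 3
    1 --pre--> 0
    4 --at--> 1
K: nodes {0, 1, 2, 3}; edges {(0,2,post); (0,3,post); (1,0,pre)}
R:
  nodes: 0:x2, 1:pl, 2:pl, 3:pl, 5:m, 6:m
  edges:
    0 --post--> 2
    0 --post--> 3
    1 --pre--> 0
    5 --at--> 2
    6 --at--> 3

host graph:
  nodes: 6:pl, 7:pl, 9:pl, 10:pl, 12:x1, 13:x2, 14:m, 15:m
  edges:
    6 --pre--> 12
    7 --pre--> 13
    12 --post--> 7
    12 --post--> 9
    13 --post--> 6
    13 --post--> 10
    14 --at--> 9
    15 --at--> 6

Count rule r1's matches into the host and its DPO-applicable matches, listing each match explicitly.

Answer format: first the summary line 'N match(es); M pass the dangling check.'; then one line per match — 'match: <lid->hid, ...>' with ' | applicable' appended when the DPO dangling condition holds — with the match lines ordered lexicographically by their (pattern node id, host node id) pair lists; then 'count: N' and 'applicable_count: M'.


2 match(es); 2 pass the dangling check.
match: 0->12, 1->6, 2->7, 3->9, 4->15 | applicable
match: 0->12, 1->6, 2->9, 3->7, 4->15 | applicable
count: 2
applicable_count: 2


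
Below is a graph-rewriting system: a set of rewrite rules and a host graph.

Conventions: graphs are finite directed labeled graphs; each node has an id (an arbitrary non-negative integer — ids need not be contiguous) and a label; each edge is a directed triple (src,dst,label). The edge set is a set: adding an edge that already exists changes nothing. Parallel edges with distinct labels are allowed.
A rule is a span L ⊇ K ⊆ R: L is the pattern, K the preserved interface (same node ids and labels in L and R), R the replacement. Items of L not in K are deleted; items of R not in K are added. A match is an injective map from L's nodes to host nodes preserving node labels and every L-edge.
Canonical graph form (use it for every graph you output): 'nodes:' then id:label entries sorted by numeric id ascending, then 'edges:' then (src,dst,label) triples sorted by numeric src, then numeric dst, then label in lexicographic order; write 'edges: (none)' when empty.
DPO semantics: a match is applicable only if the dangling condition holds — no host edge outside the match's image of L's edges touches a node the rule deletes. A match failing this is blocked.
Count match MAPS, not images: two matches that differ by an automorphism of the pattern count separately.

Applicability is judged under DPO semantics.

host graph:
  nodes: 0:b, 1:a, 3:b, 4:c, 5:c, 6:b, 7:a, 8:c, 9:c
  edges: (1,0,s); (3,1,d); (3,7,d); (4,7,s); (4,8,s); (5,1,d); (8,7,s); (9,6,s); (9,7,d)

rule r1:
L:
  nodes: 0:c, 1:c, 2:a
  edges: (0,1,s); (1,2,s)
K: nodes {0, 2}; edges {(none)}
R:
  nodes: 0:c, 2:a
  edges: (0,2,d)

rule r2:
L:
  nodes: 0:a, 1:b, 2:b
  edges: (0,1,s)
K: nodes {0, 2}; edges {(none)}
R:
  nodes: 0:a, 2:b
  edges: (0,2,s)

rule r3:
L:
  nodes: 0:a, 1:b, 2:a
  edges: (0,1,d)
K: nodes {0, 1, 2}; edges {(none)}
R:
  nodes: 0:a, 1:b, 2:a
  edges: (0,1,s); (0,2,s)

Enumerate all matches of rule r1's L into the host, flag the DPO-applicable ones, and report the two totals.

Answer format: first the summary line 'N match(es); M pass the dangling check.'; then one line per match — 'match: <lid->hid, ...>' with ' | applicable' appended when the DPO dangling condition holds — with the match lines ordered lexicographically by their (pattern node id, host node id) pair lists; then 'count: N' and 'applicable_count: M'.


1 match(es); 1 pass the dangling check.
match: 0->4, 1->8, 2->7 | applicable
count: 1
applicable_count: 1


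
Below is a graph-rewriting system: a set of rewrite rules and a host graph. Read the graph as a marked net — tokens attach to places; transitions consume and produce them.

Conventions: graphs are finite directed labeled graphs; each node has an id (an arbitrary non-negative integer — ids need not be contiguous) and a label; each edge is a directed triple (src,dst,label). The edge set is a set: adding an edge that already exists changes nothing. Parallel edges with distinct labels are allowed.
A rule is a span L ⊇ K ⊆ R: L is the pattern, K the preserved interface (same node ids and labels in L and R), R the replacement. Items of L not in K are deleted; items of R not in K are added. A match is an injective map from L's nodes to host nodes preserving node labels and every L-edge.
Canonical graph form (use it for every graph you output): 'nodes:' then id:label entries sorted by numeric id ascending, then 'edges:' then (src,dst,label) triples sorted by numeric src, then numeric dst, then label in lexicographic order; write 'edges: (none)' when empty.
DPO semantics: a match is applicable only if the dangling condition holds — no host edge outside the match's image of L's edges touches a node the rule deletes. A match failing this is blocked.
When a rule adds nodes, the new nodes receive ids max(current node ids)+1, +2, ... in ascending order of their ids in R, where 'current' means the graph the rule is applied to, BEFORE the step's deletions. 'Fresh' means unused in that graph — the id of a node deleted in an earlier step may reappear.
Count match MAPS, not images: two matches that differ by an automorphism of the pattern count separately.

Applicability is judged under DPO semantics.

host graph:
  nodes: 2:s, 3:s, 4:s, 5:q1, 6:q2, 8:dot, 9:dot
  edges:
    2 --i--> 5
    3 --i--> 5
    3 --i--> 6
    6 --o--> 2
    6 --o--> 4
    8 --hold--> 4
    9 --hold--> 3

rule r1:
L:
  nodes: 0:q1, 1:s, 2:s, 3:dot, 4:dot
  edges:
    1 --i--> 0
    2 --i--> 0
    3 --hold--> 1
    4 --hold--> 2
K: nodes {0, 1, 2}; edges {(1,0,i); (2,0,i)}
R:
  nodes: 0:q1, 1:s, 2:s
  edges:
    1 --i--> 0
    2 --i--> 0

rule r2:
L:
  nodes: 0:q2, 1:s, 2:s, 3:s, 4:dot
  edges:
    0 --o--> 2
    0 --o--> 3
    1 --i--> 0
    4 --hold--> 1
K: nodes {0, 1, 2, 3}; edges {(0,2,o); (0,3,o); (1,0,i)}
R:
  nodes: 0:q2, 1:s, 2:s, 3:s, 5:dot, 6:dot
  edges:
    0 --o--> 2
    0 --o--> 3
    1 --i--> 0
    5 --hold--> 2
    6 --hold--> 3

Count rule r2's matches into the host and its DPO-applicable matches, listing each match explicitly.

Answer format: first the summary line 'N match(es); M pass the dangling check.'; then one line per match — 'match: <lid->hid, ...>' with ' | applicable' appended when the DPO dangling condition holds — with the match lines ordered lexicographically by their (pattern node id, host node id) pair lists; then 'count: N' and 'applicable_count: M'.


2 match(es); 2 pass the dangling check.
match: 0->6, 1->3, 2->2, 3->4, 4->9 | applicable
match: 0->6, 1->3, 2->4, 3->2, 4->9 | applicable
count: 2
applicable_count: 2
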